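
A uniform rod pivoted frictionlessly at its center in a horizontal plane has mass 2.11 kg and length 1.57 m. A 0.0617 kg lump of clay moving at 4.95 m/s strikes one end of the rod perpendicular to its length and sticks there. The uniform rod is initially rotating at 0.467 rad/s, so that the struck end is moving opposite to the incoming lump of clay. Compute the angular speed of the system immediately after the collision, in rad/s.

The axle reaction passes through the pivot and exerts no torque about it; angular momentum about the pivot is conserved through the impact.
I_p = (1/12)(2.11)(1.57)² = 0.4334 kg·m². Taking the sense of the lump of clay's angular momentum as positive, L_{lump} = m v R = (0.0617)(4.95)(1.57/2) = 0.2398 kg·m²/s.
L_i = −I_p ω_p + m v R = −(0.4334)(0.467) + 0.2398 = 0.03735 kg·m²/s.
After sticking, I_f = I_p + m R² = 0.4334 + (0.0617)(1.57/2)² = 0.4714 kg·m².
ω_f = L_i / I_f = 0.03735 / 0.4714 = 0.07922 rad/s.

|ω_f| ≈ 0.0792 rad/s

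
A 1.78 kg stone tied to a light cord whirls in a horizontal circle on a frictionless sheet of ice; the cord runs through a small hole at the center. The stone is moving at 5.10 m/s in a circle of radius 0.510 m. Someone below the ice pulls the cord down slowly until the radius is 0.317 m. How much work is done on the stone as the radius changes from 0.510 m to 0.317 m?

Central (radial) force ⇒ zero torque about the center ⇒ m v r is constant.
v₂ = v₁ r₁ / r₂ = (5.10)(0.510) / (0.317) = 8.205 m/s.
W = ΔKE = ½m(v₂² − v₁²) = 36.77 J.

W ≈ 36.8 J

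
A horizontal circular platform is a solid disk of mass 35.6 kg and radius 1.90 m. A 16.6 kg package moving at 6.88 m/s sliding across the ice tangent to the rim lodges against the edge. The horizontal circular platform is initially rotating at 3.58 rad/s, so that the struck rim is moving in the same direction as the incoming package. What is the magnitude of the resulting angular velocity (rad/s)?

|ω_f| ≈ 3.60 rad/s

About the central axle the impulsive forces during the collision are internal, so angular momentum about that axis is conserved.
I_p = ½(35.6)(1.90)² = 64.26 kg·m². Taking the sense of the package's angular momentum as positive, L_{package} = m v R = (16.6)(6.88)(1.90) = 217.0 kg·m²/s.
L_i = +I_p ω_p + m v R = +(64.26)(3.58) + 217.0 = 447.0 kg·m²/s.
After sticking, I_f = I_p + m R² = 64.26 + (16.6)(1.90)² = 124.2 kg·m².
ω_f = L_i / I_f = 447.0 / 124.2 = 3.600 rad/s.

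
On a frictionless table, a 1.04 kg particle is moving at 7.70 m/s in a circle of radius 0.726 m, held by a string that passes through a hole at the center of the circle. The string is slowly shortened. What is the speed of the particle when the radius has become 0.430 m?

The only horizontal force on the mass is along the cord (radial), so it exerts no torque about the hole and angular momentum m v r is conserved.
v₂ = v₁ r₁ / r₂ = (7.70)(0.726) / (0.430) = 13.00 m/s.

v₂ ≈ 13.0 m/s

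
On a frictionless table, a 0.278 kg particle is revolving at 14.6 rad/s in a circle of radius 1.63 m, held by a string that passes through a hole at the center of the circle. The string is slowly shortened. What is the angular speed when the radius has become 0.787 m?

The constraining force is radial, so m r² ω about the center is conserved.
ω₂ = ω₁ (r₁/r₂)² = (14.6)(1.63/0.787)² = 62.63 rad/s.

ω₂ ≈ 62.6 rad/s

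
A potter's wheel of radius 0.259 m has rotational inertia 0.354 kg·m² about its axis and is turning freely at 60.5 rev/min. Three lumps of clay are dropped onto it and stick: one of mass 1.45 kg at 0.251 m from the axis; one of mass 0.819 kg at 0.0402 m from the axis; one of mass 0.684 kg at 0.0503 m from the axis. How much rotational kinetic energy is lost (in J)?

No external torque acts about the axis; L_before = L_after.
Added inertia Σmr² = (1.45)(0.251)² + (0.819)(0.0402)² + (0.684)(0.0503)² = 0.09441 kg·m²; I_f = 0.3540 + 0.09441 = 0.4484 kg·m².
ω_f = I_p ω_i / I_f = (0.3540)(60.5) / 0.4484 = 47.76 rpm.
KE_i = ½(0.3540)(6.336 rad/s)² = 7.105 J; KE_f = ½(0.4484)(5.002)² = 5.609 J.

energy lost ≈ 1.50 J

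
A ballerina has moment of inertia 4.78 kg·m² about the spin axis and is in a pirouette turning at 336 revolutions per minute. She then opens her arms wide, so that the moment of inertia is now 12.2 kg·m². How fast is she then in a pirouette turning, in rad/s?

Angular momentum about the spin axis is conserved since the torque about it is zero.
ω₂ = I₁ω₁ / I₂ = (4.780)(336 rpm) / (12.20) = 131.6 rpm = 13.79 rad/s.

ω₂ ≈ 13.8 rad/s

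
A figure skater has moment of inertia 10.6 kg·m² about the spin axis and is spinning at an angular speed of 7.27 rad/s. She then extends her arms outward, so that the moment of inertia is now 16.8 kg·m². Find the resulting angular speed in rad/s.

ω₂ ≈ 4.59 rad/s

With no external torque about the axis, L is conserved: I₁ω₁ = I₂ω₂.
ω₂ = I₁ω₁ / I₂ = (10.60)(7.27 rad/s) / (16.80) = 4.587 rad/s.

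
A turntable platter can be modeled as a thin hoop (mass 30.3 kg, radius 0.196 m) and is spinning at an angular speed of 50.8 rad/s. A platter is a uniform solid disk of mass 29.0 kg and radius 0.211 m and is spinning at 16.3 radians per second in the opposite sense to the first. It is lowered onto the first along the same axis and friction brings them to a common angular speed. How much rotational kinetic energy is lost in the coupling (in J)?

ΔKE lost ≈ 935 J

No external torque acts about the common axis, so total angular momentum is conserved.
Moments of inertia: I_A = (30.3)(0.196)² = 1.164 kg·m²; I_B = ½(29.0)(0.211)² = 0.6456 kg·m².
Taking A's sense as positive: L = (1.164)(50.8) − (0.6456)(16.3) = 48.61 kg·m²·rad/s.
Combined I = 1.164 + 0.6456 = 1.810 kg·m².
ω_f = L / I = 48.61 / 1.810 = 26.86 rad/s.
KE_i = ½ΣIω² = 1588 J; KE_f = ½(1.810)(26.86)² = 652.9 J.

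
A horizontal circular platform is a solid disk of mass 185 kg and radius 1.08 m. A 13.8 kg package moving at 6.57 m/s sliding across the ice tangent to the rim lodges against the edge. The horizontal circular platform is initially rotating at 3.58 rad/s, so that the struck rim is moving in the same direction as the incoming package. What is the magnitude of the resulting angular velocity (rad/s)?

The axle reaction passes through the central axle and exerts no torque about it; angular momentum about the central axle is conserved through the impact.
I_p = ½(185)(1.08)² = 107.9 kg·m². Taking the sense of the package's angular momentum as positive, L_{package} = m v R = (13.8)(6.57)(1.08) = 97.92 kg·m²/s.
L_i = +I_p ω_p + m v R = +(107.9)(3.58) + 97.92 = 484.2 kg·m²/s.
After sticking, I_f = I_p + m R² = 107.9 + (13.8)(1.08)² = 124.0 kg·m².
ω_f = L_i / I_f = 484.2 / 124.0 = 3.905 rad/s.

|ω_f| ≈ 3.90 rad/s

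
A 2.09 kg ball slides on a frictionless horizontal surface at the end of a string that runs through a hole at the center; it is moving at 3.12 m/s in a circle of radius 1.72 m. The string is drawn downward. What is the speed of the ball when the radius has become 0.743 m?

v₂ ≈ 7.22 m/s

The only horizontal force on the mass is along the cord (radial), so it exerts no torque about the hole and angular momentum m v r is conserved.
v₂ = v₁ r₁ / r₂ = (3.12)(1.72) / (0.743) = 7.223 m/s.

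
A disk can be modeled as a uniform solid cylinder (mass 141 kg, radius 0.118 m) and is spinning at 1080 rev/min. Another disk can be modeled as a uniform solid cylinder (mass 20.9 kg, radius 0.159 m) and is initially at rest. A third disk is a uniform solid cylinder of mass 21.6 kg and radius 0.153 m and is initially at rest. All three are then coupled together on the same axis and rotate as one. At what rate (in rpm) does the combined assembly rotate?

No external torque acts about the common axis, so total angular momentum is conserved.
Moments of inertia: I_A = ½(141)(0.118)² = 0.9816 kg·m²; I_B = ½(20.9)(0.159)² = 0.2642 kg·m²; I_C = ½(21.6)(0.153)² = 0.2528 kg·m².
Taking A's sense as positive: L = (0.9816)(1080) = 1060 kg·m²·rpm.
Combined I = 0.9816 + 0.2642 + 0.2528 = 1.499 kg·m².
ω_f = L / I = 1060 / 1.499 = 707.4 rpm.

|ω_f| ≈ 707 rpm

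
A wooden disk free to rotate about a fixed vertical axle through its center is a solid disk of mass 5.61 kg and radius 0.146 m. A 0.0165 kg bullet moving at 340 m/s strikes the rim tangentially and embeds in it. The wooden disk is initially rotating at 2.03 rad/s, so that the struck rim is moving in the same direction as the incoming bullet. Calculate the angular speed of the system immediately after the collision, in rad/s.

About the axle the impulsive forces during the collision are internal, so angular momentum about that axis is conserved.
I_p = ½(5.61)(0.146)² = 0.05979 kg·m². Taking the sense of the bullet's angular momentum as positive, L_{bullet} = m v R = (0.0165)(340)(0.146) = 0.8191 kg·m²/s.
L_i = +I_p ω_p + m v R = +(0.05979)(2.03) + 0.8191 = 0.9404 kg·m²/s.
After sticking, I_f = I_p + m R² = 0.05979 + (0.0165)(0.146)² = 0.06014 kg·m².
ω_f = L_i / I_f = 0.9404 / 0.06014 = 15.64 rad/s.

|ω_f| ≈ 15.6 rad/s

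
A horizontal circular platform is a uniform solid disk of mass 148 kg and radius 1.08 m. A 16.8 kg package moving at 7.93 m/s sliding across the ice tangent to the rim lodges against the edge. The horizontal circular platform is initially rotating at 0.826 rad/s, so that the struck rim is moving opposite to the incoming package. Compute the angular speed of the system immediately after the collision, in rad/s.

|ω_f| ≈ 0.685 rad/s

About the central axle the impulsive forces during the collision are internal, so angular momentum about that axis is conserved.
I_p = ½(148)(1.08)² = 86.31 kg·m². Taking the sense of the package's angular momentum as positive, L_{package} = m v R = (16.8)(7.93)(1.08) = 143.9 kg·m²/s.
L_i = −I_p ω_p + m v R = −(86.31)(0.826) + 143.9 = 72.59 kg·m²/s.
After sticking, I_f = I_p + m R² = 86.31 + (16.8)(1.08)² = 105.9 kg·m².
ω_f = L_i / I_f = 72.59 / 105.9 = 0.6854 rad/s.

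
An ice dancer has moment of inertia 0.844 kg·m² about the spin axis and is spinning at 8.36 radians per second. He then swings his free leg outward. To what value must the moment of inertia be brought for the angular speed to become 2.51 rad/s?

No external torque acts about the spin axis, so angular momentum is conserved.
I₂ = I₁ω₁ / ω₂ = (0.844)(8.36) / (2.51) = 2.811 kg·m².

I₂ ≈ 2.81 kg·m²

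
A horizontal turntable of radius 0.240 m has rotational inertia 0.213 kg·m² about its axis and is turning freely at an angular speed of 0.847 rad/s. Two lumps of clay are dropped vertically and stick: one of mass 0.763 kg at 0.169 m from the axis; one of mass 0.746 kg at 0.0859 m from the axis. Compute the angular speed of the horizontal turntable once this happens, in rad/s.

ω_f ≈ 0.751 rad/s

No external torque acts about the axis; L_before = L_after.
Added inertia Σmr² = (0.763)(0.169)² + (0.746)(0.0859)² = 0.02730 kg·m²; I_f = 0.2130 + 0.02730 = 0.2403 kg·m².
ω_f = I_p ω_i / I_f = (0.2130)(0.847) / 0.2403 = 0.7508 rad/s.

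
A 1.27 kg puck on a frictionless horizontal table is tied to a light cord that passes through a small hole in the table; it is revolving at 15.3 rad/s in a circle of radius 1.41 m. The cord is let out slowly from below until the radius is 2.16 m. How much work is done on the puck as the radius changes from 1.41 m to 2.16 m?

The constraining force is radial, so m r² ω about the center is conserved.
ω₂ = ω₁ (r₁/r₂)² = (15.3)(1.41/2.16)² = 6.520 rad/s.
W = ΔKE = ½m(v₂² − v₁²) = -169.6 J.

W ≈ -170 J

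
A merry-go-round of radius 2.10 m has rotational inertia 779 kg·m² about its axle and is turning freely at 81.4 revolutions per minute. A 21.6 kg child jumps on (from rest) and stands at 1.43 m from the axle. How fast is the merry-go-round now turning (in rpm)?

No external torque acts about the axle; L_before = L_after.
Added inertia Σmr² = (21.6)(1.43)² = 44.17 kg·m²; I_f = 779.0 + 44.17 = 823.2 kg·m².
ω_f = I_p ω_i / I_f = (779.0)(81.4) / 823.2 = 77.03 rpm.

ω_f ≈ 77.0 rpm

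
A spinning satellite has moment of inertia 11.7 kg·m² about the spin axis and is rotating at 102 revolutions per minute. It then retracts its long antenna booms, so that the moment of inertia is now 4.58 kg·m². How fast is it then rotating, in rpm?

No external torque acts about the spin axis, so angular momentum is conserved.
ω₂ = I₁ω₁ / I₂ = (11.70)(102 rpm) / (4.580) = 260.6 rpm.

ω₂ ≈ 261 rpm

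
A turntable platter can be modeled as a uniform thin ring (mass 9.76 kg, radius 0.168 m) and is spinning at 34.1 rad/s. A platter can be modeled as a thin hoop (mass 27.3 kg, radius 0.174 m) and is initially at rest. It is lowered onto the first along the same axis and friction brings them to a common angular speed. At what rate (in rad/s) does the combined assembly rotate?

No external torque acts about the common axis, so total angular momentum is conserved.
Moments of inertia: I_A = (9.76)(0.168)² = 0.2755 kg·m²; I_B = (27.3)(0.174)² = 0.8265 kg·m².
Taking A's sense as positive: L = (0.2755)(34.1) = 9.393 kg·m²·rad/s.
Combined I = 0.2755 + 0.8265 = 1.102 kg·m².
ω_f = L / I = 9.393 / 1.102 = 8.524 rad/s.

|ω_f| ≈ 8.52 rad/s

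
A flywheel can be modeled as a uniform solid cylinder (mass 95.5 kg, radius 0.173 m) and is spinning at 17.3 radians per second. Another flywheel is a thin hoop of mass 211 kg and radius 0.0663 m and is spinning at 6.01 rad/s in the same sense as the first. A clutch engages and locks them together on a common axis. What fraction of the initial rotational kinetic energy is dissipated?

fraction ≈ 0.155

The coupling torques are internal; angular momentum about the shared axis is conserved.
Moments of inertia: I_A = ½(95.5)(0.173)² = 1.429 kg·m²; I_B = (211)(0.0663)² = 0.9275 kg·m².
Taking A's sense as positive: L = (1.429)(17.3) + (0.9275)(6.01) = 30.30 kg·m²·rad/s.
Combined I = 1.429 + 0.9275 = 2.357 kg·m².
ω_f = L / I = 30.30 / 2.357 = 12.86 rad/s.
KE_i = ½ΣIω² = 230.6 J; KE_f = ½(2.357)(12.86)² = 194.8 J.
Fraction dissipated = (KE_i − KE_f)/KE_i = 0.1554.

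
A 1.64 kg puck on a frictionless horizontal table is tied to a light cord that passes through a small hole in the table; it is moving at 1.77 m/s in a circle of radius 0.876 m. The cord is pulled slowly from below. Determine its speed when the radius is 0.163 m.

v₂ ≈ 9.51 m/s

Central (radial) force ⇒ zero torque about the center ⇒ m v r is constant.
v₂ = v₁ r₁ / r₂ = (1.77)(0.876) / (0.163) = 9.512 m/s.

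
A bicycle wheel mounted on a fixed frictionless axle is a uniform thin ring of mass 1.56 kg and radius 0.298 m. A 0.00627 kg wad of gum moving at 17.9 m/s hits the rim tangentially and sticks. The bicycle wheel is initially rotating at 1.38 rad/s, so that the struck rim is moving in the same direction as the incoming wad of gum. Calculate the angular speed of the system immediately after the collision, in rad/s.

|ω_f| ≈ 1.61 rad/s

The axle reaction passes through the axle and exerts no torque about it; angular momentum about the axle is conserved through the impact.
I_p = (1.56)(0.298)² = 0.1385 kg·m². Taking the sense of the wad of gum's angular momentum as positive, L_{wad} = m v R = (0.00627)(17.9)(0.298) = 0.03345 kg·m²/s.
L_i = +I_p ω_p + m v R = +(0.1385)(1.38) + 0.03345 = 0.2246 kg·m²/s.
After sticking, I_f = I_p + m R² = 0.1385 + (0.00627)(0.298)² = 0.1391 kg·m².
ω_f = L_i / I_f = 0.2246 / 0.1391 = 1.615 rad/s.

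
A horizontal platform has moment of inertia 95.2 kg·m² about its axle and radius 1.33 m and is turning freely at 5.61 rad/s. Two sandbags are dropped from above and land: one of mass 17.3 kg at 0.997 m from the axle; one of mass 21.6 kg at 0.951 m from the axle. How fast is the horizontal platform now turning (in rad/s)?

ω_f ≈ 4.05 rad/s

No external torque acts about the axle; L_before = L_after.
Added inertia Σmr² = (17.3)(0.997)² + (21.6)(0.951)² = 36.73 kg·m²; I_f = 95.20 + 36.73 = 131.9 kg·m².
ω_f = I_p ω_i / I_f = (95.20)(5.61) / 131.9 = 4.048 rad/s.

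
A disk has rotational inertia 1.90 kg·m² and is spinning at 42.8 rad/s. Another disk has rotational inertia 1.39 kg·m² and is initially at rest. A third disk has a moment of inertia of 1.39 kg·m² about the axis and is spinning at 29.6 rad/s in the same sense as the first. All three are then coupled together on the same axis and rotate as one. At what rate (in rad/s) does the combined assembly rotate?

|ω_f| ≈ 26.2 rad/s

No external torque acts about the common axis, so total angular momentum is conserved.
Taking A's sense as positive: L = (1.900)(42.8) + (1.390)(29.6) = 122.5 kg·m²·rad/s.
Combined I = 1.900 + 1.390 + 1.390 = 4.680 kg·m².
ω_f = L / I = 122.5 / 4.680 = 26.17 rad/s.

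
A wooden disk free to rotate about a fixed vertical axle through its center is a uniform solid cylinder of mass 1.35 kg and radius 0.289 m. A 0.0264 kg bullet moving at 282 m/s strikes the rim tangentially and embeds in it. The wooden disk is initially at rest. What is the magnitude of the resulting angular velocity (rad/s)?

|ω_f| ≈ 36.7 rad/s

The axle reaction passes through the axle and exerts no torque about it; angular momentum about the axle is conserved through the impact.
I_p = ½(1.35)(0.289)² = 0.05638 kg·m². Taking the sense of the bullet's angular momentum as positive, L_{bullet} = m v R = (0.0264)(282)(0.289) = 2.152 kg·m²/s.
L_i = 0 + 2.152 = 2.152 kg·m²/s.
After sticking, I_f = I_p + m R² = 0.05638 + (0.0264)(0.289)² = 0.05858 kg·m².
ω_f = L_i / I_f = 2.152 / 0.05858 = 36.73 rad/s.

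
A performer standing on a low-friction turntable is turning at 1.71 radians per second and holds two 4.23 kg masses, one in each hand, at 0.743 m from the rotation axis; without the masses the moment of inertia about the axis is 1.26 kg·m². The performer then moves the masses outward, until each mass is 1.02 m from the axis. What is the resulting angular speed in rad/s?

No external torque acts about the spin axis, so angular momentum is conserved.
I₁ = 1.26 + 2(4.23)(0.743)² = 5.930 kg·m²; I₂ = 1.26 + 2(4.23)(1.02)² = 10.06 kg·m².
ω₂ = I₁ω₁ / I₂ = (5.930)(1.71 rad/s) / (10.06) = 1.008 rad/s.

ω₂ ≈ 1.01 rad/s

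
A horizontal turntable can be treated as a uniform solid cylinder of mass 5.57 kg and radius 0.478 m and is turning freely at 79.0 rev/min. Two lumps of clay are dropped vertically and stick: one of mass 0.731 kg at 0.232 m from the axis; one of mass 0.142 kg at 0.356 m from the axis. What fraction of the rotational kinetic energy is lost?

fraction ≈ 0.0827

No external torque acts about the axis; L_before = L_after.
I_p = ½(5.57)(0.478)² = 0.6363 kg·m².
Added inertia Σmr² = (0.731)(0.232)² + (0.142)(0.356)² = 0.05734 kg·m²; I_f = 0.6363 + 0.05734 = 0.6937 kg·m².
ω_f = I_p ω_i / I_f = (0.6363)(79.0) / 0.6937 = 72.47 rpm.
KE_i = ½(0.6363)(8.273 rad/s)² = 21.78 J; KE_f = ½(0.6937)(7.589)² = 19.98 J.
Fraction lost = 0.08266.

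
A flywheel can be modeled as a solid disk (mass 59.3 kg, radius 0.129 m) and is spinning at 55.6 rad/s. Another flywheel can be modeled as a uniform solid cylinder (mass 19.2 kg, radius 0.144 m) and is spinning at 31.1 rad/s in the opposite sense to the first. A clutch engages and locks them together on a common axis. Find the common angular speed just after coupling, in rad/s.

The coupling torques are internal; angular momentum about the shared axis is conserved.
Moments of inertia: I_A = ½(59.3)(0.129)² = 0.4934 kg·m²; I_B = ½(19.2)(0.144)² = 0.1991 kg·m².
Taking A's sense as positive: L = (0.4934)(55.6) − (0.1991)(31.1) = 21.24 kg·m²·rad/s.
Combined I = 0.4934 + 0.1991 = 0.6925 kg·m².
ω_f = L / I = 21.24 / 0.6925 = 30.68 rad/s.

|ω_f| ≈ 30.7 rad/s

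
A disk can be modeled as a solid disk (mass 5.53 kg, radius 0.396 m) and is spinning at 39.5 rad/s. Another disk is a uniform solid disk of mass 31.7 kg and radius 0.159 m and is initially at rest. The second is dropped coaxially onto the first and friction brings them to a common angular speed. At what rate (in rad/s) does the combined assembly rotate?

|ω_f| ≈ 20.5 rad/s

The coupling torques are internal; angular momentum about the shared axis is conserved.
Moments of inertia: I_A = ½(5.53)(0.396)² = 0.4336 kg·m²; I_B = ½(31.7)(0.159)² = 0.4007 kg·m².
Taking A's sense as positive: L = (0.4336)(39.5) = 17.13 kg·m²·rad/s.
Combined I = 0.4336 + 0.4007 = 0.8343 kg·m².
ω_f = L / I = 17.13 / 0.8343 = 20.53 rad/s.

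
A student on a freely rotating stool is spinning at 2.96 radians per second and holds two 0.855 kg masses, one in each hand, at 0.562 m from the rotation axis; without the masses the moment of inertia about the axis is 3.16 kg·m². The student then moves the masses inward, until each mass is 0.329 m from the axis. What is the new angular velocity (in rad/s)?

With no external torque about the axis, L is conserved: I₁ω₁ = I₂ω₂.
I₁ = 3.16 + 2(0.855)(0.562)² = 3.700 kg·m²; I₂ = 3.16 + 2(0.855)(0.329)² = 3.345 kg·m².
ω₂ = I₁ω₁ / I₂ = (3.700)(2.96 rad/s) / (3.345) = 3.274 rad/s.

ω₂ ≈ 3.27 rad/s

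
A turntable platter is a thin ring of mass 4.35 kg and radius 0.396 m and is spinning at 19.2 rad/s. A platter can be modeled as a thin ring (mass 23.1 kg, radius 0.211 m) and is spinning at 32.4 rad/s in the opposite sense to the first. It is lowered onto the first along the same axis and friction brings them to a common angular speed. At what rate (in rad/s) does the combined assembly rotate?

No external torque acts about the common axis, so total angular momentum is conserved.
Moments of inertia: I_A = (4.35)(0.396)² = 0.6821 kg·m²; I_B = (23.1)(0.211)² = 1.028 kg·m².
Taking A's sense as positive: L = (0.6821)(19.2) − (1.028)(32.4) = -20.22 kg·m²·rad/s.
Combined I = 0.6821 + 1.028 = 1.711 kg·m².
ω_f = L / I = -20.22 / 1.711 = -11.82 rad/s.

|ω_f| ≈ 11.8 rad/s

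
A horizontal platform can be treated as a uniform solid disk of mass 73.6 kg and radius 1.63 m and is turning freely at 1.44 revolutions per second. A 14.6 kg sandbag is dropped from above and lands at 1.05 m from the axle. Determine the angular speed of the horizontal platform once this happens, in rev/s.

ω_f ≈ 1.24 rev/s

No external torque acts about the axle; L_before = L_after.
I_p = ½(73.6)(1.63)² = 97.77 kg·m².
Added inertia Σmr² = (14.6)(1.05)² = 16.10 kg·m²; I_f = 97.77 + 16.10 = 113.9 kg·m².
ω_f = I_p ω_i / I_f = (97.77)(1.44) / 113.9 = 1.236 rev/s.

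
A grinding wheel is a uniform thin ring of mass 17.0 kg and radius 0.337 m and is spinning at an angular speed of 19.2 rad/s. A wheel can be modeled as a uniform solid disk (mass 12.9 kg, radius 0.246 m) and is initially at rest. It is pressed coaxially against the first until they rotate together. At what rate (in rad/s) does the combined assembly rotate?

|ω_f| ≈ 16.0 rad/s

No external torque acts about the common axis, so total angular momentum is conserved.
Moments of inertia: I_A = (17.0)(0.337)² = 1.931 kg·m²; I_B = ½(12.9)(0.246)² = 0.3903 kg·m².
Taking A's sense as positive: L = (1.931)(19.2) = 37.07 kg·m²·rad/s.
Combined I = 1.931 + 0.3903 = 2.321 kg·m².
ω_f = L / I = 37.07 / 2.321 = 15.97 rad/s.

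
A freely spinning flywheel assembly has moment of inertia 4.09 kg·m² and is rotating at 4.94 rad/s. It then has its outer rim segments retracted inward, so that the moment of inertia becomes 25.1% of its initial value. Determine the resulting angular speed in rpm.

ω₂ ≈ 188 rpm

Angular momentum about the spin axis is conserved since the torque about it is zero.
I₂ = 0.251 × 4.09 = 1.027 kg·m².
ω₂ = I₁ω₁ / I₂ = (4.090)(4.94 rad/s) / (1.027) = 19.68 rad/s = 187.9 rpm.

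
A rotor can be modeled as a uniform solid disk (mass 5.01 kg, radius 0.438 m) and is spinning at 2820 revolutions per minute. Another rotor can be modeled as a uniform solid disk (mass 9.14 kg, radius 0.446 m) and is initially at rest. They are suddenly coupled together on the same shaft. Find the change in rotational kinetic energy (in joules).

The coupling torques are internal; angular momentum about the shared axis is conserved.
Moments of inertia: I_A = ½(5.01)(0.438)² = 0.4806 kg·m²; I_B = ½(9.14)(0.446)² = 0.9090 kg·m².
Taking A's sense as positive: L = (0.4806)(2820) = 1355 kg·m²·rpm.
Combined I = 0.4806 + 0.9090 = 1.390 kg·m².
ω_f = L / I = 1355 / 1.390 = 975.2 rpm.
KE_i = ½ΣIω² = 20950 J; KE_f = ½(1.390)(102.1)² = 7247 J.

ΔKE ≈ -13700 J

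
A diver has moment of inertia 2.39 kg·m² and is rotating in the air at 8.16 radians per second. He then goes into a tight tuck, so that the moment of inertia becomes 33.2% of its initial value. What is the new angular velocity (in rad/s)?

No external torque acts about the spin axis, so angular momentum is conserved.
I₂ = 0.332 × 2.39 = 0.7935 kg·m².
ω₂ = I₁ω₁ / I₂ = (2.390)(8.16 rad/s) / (0.7935) = 24.58 rad/s.

ω₂ ≈ 24.6 rad/s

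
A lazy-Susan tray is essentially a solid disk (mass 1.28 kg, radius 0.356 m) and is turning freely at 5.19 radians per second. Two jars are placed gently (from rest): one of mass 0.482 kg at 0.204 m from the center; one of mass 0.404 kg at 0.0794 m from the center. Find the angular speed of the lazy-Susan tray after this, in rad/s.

ω_f ≈ 4.06 rad/s

No external torque acts about the center; L_before = L_after.
I_p = ½(1.28)(0.356)² = 0.08111 kg·m².
Added inertia Σmr² = (0.482)(0.204)² + (0.404)(0.0794)² = 0.02261 kg·m²; I_f = 0.08111 + 0.02261 = 0.1037 kg·m².
ω_f = I_p ω_i / I_f = (0.08111)(5.19) / 0.1037 = 4.059 rad/s.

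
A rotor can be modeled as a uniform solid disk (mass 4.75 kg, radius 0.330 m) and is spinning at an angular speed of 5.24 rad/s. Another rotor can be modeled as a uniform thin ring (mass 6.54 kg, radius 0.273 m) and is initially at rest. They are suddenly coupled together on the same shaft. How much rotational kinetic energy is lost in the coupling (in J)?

No external torque acts about the common axis, so total angular momentum is conserved.
Moments of inertia: I_A = ½(4.75)(0.330)² = 0.2586 kg·m²; I_B = (6.54)(0.273)² = 0.4874 kg·m².
Taking A's sense as positive: L = (0.2586)(5.24) = 1.355 kg·m²·rad/s.
Combined I = 0.2586 + 0.4874 = 0.7461 kg·m².
ω_f = L / I = 1.355 / 0.7461 = 1.817 rad/s.
KE_i = ½ΣIω² = 3.551 J; KE_f = ½(0.7461)(1.817)² = 1.231 J.

ΔKE lost ≈ 2.32 J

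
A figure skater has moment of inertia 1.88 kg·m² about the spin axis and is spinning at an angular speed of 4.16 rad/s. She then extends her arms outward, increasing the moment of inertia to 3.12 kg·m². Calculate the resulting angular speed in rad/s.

With no external torque about the axis, L is conserved: I₁ω₁ = I₂ω₂.
ω₂ = I₁ω₁ / I₂ = (1.880)(4.16 rad/s) / (3.120) = 2.507 rad/s.

ω₂ ≈ 2.51 rad/s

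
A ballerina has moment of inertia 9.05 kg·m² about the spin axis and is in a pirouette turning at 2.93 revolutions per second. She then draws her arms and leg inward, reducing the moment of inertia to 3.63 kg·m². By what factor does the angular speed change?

Angular momentum about the spin axis is conserved since the torque about it is zero.
ω₂/ω₁ = I₁/I₂ = 9.050 / 3.630 = 2.493.

ω₂/ω₁ ≈ 2.49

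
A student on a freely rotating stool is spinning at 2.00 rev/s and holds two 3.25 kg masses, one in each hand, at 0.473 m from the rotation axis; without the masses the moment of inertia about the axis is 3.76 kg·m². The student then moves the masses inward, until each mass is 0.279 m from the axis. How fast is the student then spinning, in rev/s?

ω₂ ≈ 2.44 rev/s

No external torque acts about the spin axis, so angular momentum is conserved.
I₁ = 3.76 + 2(3.25)(0.473)² = 5.214 kg·m²; I₂ = 3.76 + 2(3.25)(0.279)² = 4.266 kg·m².
ω₂ = I₁ω₁ / I₂ = (5.214)(2.00 rev/s) / (4.266) = 2.445 rev/s.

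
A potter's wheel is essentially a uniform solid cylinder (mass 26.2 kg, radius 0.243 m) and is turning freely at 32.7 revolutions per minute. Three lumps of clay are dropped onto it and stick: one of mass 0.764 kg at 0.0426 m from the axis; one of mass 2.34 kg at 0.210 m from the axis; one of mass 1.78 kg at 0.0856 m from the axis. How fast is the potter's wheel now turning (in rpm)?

ω_f ≈ 28.4 rpm

No external torque acts about the axis; L_before = L_after.
I_p = ½(26.2)(0.243)² = 0.7735 kg·m².
Added inertia Σmr² = (0.764)(0.0426)² + (2.34)(0.210)² + (1.78)(0.0856)² = 0.1176 kg·m²; I_f = 0.7735 + 0.1176 = 0.8912 kg·m².
ω_f = I_p ω_i / I_f = (0.7735)(32.7) / 0.8912 = 28.38 rpm.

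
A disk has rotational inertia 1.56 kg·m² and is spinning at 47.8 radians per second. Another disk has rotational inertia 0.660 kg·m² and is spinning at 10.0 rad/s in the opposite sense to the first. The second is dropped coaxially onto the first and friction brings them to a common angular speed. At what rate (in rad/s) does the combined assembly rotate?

The coupling torques are internal; angular momentum about the shared axis is conserved.
Taking A's sense as positive: L = (1.560)(47.8) − (0.6600)(10.0) = 67.97 kg·m²·rad/s.
Combined I = 1.560 + 0.6600 = 2.220 kg·m².
ω_f = L / I = 67.97 / 2.220 = 30.62 rad/s.

|ω_f| ≈ 30.6 rad/s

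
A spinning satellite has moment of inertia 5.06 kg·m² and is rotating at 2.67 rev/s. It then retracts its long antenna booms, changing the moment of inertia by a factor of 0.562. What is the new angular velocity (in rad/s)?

ω₂ ≈ 29.9 rad/s

No external torque acts about the spin axis, so angular momentum is conserved.
I₂ = 0.562 × 5.06 = 2.844 kg·m².
ω₂ = I₁ω₁ / I₂ = (5.060)(2.67 rev/s) / (2.844) = 4.751 rev/s = 29.85 rad/s.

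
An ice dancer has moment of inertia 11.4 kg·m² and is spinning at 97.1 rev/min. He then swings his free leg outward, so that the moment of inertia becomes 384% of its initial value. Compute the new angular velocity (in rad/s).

ω₂ ≈ 2.65 rad/s

Angular momentum about the spin axis is conserved since the torque about it is zero.
I₂ = 3.84 × 11.4 = 43.78 kg·m².
ω₂ = I₁ω₁ / I₂ = (11.40)(97.1 rpm) / (43.78) = 25.29 rpm = 2.648 rad/s.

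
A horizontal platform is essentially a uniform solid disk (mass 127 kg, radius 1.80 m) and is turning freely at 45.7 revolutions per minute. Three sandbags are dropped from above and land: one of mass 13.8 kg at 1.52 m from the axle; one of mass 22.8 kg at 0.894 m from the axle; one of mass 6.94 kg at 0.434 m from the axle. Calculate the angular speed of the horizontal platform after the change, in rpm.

No external torque acts about the axle; L_before = L_after.
I_p = ½(127)(1.80)² = 205.7 kg·m².
Added inertia Σmr² = (13.8)(1.52)² + (22.8)(0.894)² + (6.94)(0.434)² = 51.41 kg·m²; I_f = 205.7 + 51.41 = 257.2 kg·m².
ω_f = I_p ω_i / I_f = (205.7)(45.7) / 257.2 = 36.56 rpm.

ω_f ≈ 36.6 rpm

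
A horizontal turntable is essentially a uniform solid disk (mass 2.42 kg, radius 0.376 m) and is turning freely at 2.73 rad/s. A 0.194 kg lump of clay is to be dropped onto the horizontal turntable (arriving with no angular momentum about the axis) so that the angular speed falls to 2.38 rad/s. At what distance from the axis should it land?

r ≈ 0.360 m

No external torque acts about the axis; L_before = L_after.
I_p = ½(2.42)(0.376)² = 0.1711 kg·m².
I_p ω_i = (I_p + m r²) ω_f ⇒ m r² = I_p(ω_i/ω_f − 1) = 0.1711(2.73/2.38 − 1) = 0.02516 kg·m².
r = √(0.02516/0.194) = 0.3601 m.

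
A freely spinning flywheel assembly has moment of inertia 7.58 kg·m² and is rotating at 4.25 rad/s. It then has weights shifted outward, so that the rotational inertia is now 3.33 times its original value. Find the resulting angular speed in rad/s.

ω₂ ≈ 1.28 rad/s

No external torque acts about the spin axis, so angular momentum is conserved.
I₂ = 3.33 × 7.58 = 25.24 kg·m².
ω₂ = I₁ω₁ / I₂ = (7.580)(4.25 rad/s) / (25.24) = 1.276 rad/s.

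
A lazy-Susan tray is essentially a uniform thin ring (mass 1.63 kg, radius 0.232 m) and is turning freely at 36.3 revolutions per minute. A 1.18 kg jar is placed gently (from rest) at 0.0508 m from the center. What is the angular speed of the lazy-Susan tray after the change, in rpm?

No external torque acts about the center; L_before = L_after.
I_p = (1.63)(0.232)² = 0.08773 kg·m².
Added inertia Σmr² = (1.18)(0.0508)² = 0.003045 kg·m²; I_f = 0.08773 + 0.003045 = 0.09078 kg·m².
ω_f = I_p ω_i / I_f = (0.08773)(36.3) / 0.09078 = 35.08 rpm.

ω_f ≈ 35.1 rpm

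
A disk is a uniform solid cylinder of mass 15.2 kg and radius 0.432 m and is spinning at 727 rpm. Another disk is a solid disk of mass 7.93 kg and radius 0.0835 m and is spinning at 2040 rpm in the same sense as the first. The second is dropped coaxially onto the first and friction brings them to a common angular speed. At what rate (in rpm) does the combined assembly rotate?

|ω_f| ≈ 752 rpm

No external torque acts about the common axis, so total angular momentum is conserved.
Moments of inertia: I_A = ½(15.2)(0.432)² = 1.418 kg·m²; I_B = ½(7.93)(0.0835)² = 0.02764 kg·m².
Taking A's sense as positive: L = (1.418)(727) + (0.02764)(2040) = 1088 kg·m²·rpm.
Combined I = 1.418 + 0.02764 = 1.446 kg·m².
ω_f = L / I = 1088 / 1.446 = 752.1 rpm.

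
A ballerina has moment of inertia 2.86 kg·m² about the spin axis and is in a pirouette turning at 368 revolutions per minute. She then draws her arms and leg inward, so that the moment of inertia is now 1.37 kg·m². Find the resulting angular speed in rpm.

No external torque acts about the spin axis, so angular momentum is conserved.
ω₂ = I₁ω₁ / I₂ = (2.860)(368 rpm) / (1.370) = 768.2 rpm.

ω₂ ≈ 768 rpm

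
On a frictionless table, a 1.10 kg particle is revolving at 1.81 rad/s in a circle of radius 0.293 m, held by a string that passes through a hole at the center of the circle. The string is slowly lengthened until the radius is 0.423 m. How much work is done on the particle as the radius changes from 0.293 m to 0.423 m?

The constraining force is radial, so m r² ω about the center is conserved.
ω₂ = ω₁ (r₁/r₂)² = (1.81)(0.293/0.423)² = 0.8684 rad/s.
W = ΔKE = ½m(v₂² − v₁²) = -0.08047 J.

W ≈ -0.0805 J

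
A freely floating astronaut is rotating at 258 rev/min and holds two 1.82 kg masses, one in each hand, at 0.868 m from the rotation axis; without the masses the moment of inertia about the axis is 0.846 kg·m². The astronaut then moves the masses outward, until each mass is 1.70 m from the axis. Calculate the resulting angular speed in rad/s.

ω₂ ≈ 8.53 rad/s

No external torque acts about the spin axis, so angular momentum is conserved.
I₁ = 0.846 + 2(1.82)(0.868)² = 3.588 kg·m²; I₂ = 0.846 + 2(1.82)(1.70)² = 11.37 kg·m².
ω₂ = I₁ω₁ / I₂ = (3.588)(258 rpm) / (11.37) = 81.46 rpm = 8.530 rad/s.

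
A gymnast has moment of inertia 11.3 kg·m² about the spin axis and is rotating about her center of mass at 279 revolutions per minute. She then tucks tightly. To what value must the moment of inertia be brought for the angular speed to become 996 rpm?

No external torque acts about the spin axis, so angular momentum is conserved.
I₂ = I₁ω₁ / ω₂ = (11.3)(279) / (996) = 3.165 kg·m².

I₂ ≈ 3.17 kg·m²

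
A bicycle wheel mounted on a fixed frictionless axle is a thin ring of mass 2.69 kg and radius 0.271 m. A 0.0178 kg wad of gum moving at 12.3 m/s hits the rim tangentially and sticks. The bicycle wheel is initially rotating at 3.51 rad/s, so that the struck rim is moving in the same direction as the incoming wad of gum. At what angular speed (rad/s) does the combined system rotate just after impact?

About the axle the impulsive forces during the collision are internal, so angular momentum about that axis is conserved.
I_p = (2.69)(0.271)² = 0.1976 kg·m². Taking the sense of the wad of gum's angular momentum as positive, L_{wad} = m v R = (0.0178)(12.3)(0.271) = 0.05933 kg·m²/s.
L_i = +I_p ω_p + m v R = +(0.1976)(3.51) + 0.05933 = 0.7528 kg·m²/s.
After sticking, I_f = I_p + m R² = 0.1976 + (0.0178)(0.271)² = 0.1989 kg·m².
ω_f = L_i / I_f = 0.7528 / 0.1989 = 3.785 rad/s.

|ω_f| ≈ 3.79 rad/s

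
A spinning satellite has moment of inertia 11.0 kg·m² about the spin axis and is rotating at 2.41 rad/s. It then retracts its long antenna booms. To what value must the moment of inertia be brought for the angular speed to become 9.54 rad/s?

I₂ ≈ 2.78 kg·m²

Angular momentum about the spin axis is conserved since the torque about it is zero.
I₂ = I₁ω₁ / ω₂ = (11.0)(2.41) / (9.54) = 2.779 kg·m².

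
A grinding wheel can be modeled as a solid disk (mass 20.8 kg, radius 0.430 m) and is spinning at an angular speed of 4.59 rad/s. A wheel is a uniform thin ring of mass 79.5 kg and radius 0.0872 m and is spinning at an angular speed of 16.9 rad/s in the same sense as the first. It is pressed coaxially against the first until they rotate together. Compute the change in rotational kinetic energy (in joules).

No external torque acts about the common axis, so total angular momentum is conserved.
Moments of inertia: I_A = ½(20.8)(0.430)² = 1.923 kg·m²; I_B = (79.5)(0.0872)² = 0.6045 kg·m².
Taking A's sense as positive: L = (1.923)(4.59) + (0.6045)(16.9) = 19.04 kg·m²·rad/s.
Combined I = 1.923 + 0.6045 = 2.527 kg·m².
ω_f = L / I = 19.04 / 2.527 = 7.534 rad/s.
KE_i = ½ΣIω² = 106.6 J; KE_f = ½(2.527)(7.534)² = 71.74 J.

ΔKE ≈ -34.8 J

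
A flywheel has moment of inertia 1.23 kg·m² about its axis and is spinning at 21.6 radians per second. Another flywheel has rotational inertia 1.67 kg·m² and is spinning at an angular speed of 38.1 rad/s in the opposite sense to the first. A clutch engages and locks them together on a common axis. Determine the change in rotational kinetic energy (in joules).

ΔKE ≈ -1260 J

The coupling torques are internal; angular momentum about the shared axis is conserved.
Taking A's sense as positive: L = (1.230)(21.6) − (1.670)(38.1) = -37.06 kg·m²·rad/s.
Combined I = 1.230 + 1.670 = 2.900 kg·m².
ω_f = L / I = -37.06 / 2.900 = -12.78 rad/s.
KE_i = ½ΣIω² = 1499 J; KE_f = ½(2.900)(12.78)² = 236.8 J.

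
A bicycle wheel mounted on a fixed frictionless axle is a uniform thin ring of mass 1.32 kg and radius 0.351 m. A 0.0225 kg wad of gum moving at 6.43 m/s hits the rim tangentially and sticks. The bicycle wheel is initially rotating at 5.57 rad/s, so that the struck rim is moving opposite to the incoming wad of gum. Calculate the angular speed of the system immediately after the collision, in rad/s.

|ω_f| ≈ 5.17 rad/s

The axle reaction passes through the axle and exerts no torque about it; angular momentum about the axle is conserved through the impact.
I_p = (1.32)(0.351)² = 0.1626 kg·m². Taking the sense of the wad of gum's angular momentum as positive, L_{wad} = m v R = (0.0225)(6.43)(0.351) = 0.05078 kg·m²/s.
L_i = −I_p ω_p + m v R = −(0.1626)(5.57) + 0.05078 = -0.8550 kg·m²/s.
After sticking, I_f = I_p + m R² = 0.1626 + (0.0225)(0.351)² = 0.1654 kg·m².
ω_f = L_i / I_f = -0.8550 / 0.1654 = -5.170 rad/s.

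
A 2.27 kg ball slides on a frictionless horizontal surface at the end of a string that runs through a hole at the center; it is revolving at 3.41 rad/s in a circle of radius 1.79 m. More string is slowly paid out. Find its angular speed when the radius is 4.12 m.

No torque about the axis ⇒ m r₁² ω₁ = m r₂² ω₂.
ω₂ = ω₁ (r₁/r₂)² = (3.41)(1.79/4.12)² = 0.6437 rad/s.

ω₂ ≈ 0.644 rad/s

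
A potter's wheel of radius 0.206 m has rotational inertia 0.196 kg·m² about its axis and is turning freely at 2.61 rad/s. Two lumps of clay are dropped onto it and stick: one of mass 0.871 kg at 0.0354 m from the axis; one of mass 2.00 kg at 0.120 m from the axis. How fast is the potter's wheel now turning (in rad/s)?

ω_f ≈ 2.26 rad/s

The added mass arrives with no angular momentum about the axis, and any external torque about the axis is negligible, so the system's angular momentum is conserved.
Added inertia Σmr² = (0.871)(0.0354)² + (2.00)(0.120)² = 0.02989 kg·m²; I_f = 0.1960 + 0.02989 = 0.2259 kg·m².
ω_f = I_p ω_i / I_f = (0.1960)(2.61) / 0.2259 = 2.265 rad/s.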